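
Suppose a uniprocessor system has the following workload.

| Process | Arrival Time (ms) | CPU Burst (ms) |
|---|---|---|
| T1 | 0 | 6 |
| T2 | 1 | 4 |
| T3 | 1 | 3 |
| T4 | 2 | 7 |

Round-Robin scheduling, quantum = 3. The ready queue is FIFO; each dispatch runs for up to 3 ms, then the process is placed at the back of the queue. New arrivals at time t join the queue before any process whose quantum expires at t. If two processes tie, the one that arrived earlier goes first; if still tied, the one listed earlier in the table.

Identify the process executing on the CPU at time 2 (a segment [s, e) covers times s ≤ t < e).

Gantt: | T1 0-3 | T2 3-6 | T3 6-9 | T4 9-12 | T1 12-15 | T2 15-16 | T4 16-20 |
Completion: T1=15  T2=16  T3=9  T4=20

T1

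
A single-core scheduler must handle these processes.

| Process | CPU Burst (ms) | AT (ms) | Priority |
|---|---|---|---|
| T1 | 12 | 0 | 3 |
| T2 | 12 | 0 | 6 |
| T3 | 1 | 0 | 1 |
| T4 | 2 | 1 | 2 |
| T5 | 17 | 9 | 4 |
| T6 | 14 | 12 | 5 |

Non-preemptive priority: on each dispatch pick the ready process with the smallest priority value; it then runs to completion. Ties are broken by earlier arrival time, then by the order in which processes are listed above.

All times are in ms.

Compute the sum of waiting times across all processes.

75

Gantt: | T3 0-1 | T4 1-3 | T1 3-15 | T5 15-32 | T6 32-46 | T2 46-58 |
Completion: T1=15  T2=58  T3=1  T4=3  T5=32  T6=46
Turnaround (C−A): T1=15  T2=58  T3=1  T4=2  T5=23  T6=34
Waiting = turnaround − burst: T1=3, T2=46, T3=0, T4=0, T5=6, T6=20
Total waiting = 3 + 46 + 0 + 0 + 6 + 20 = 75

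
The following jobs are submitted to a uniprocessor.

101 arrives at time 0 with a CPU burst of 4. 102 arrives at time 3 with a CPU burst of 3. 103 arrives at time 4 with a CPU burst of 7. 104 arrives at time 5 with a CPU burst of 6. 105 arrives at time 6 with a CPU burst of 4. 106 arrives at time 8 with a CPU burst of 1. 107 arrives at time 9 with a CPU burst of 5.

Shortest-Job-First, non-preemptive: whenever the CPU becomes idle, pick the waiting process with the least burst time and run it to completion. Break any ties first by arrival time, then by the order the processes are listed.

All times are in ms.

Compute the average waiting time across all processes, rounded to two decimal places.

5.57

Gantt: | 101 0-4 | 102 4-7 | 105 7-11 | 106 11-12 | 107 12-17 | 104 17-23 | 103 23-30 |
Completion: 101=4  102=7  103=30  104=23  105=11  106=12  107=17
Turnaround (C−A): 101=4  102=4  103=26  104=18  105=5  106=4  107=8
Waiting times: 101=0, 102=1, 103=19, 104=12, 105=1, 106=3, 107=3
Average waiting = (0+1+19+12+1+3+3) / 7 = 39/7 = 5.57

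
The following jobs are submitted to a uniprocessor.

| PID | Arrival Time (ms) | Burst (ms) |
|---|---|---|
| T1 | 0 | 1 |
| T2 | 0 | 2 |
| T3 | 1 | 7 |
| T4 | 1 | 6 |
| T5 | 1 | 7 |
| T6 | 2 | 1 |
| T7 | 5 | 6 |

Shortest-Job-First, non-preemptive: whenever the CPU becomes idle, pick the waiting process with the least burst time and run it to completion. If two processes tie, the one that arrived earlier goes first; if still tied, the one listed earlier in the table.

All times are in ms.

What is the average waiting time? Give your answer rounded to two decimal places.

6.71

Gantt: | T1 0-1 | T2 1-3 | T6 3-4 | T4 4-10 | T7 10-16 | T3 16-23 | T5 23-30 |
Completion: T1=1  T2=3  T3=23  T4=10  T5=30  T6=4  T7=16
Turnaround (C−A): T1=1  T2=3  T3=22  T4=9  T5=29  T6=2  T7=11
Waiting times: T1=0, T2=1, T3=15, T4=3, T5=22, T6=1, T7=5
Average waiting = (0+1+15+3+22+1+5) / 7 = 47/7 = 6.71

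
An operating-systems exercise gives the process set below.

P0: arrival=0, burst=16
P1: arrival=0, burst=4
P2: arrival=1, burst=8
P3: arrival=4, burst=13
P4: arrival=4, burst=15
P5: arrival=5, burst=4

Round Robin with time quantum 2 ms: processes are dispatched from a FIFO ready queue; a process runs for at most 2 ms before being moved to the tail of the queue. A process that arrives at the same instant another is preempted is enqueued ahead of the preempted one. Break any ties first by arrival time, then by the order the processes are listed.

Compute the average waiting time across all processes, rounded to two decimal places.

Gantt: | P0 0-2 | P1 2-4 | P2 4-6 | P0 6-8 | P3 8-10 | P4 10-12 | P1 12-14 | P5 14-16 | P2 16-18 | P0 18-20 | P3 20-22 | P4 22-24 | P5 24-26 | P2 26-28 | P0 28-30 | P3 30-32 | P4 32-34 | P2 34-36 | P0 36-38 | P3 38-40 | P4 40-42 | P0 42-44 | P3 44-46 | P4 46-48 | P0 48-50 | P3 50-52 | P4 52-54 | P0 54-56 | P3 56-57 | P4 57-60 |
Completion: P0=56  P1=14  P2=36  P3=57  P4=60  P5=26
Waiting times: P0=40, P1=10, P2=27, P3=40, P4=41, P5=17
Average waiting = (40+10+27+40+41+17) / 6 = 175/6 = 29.17

29.17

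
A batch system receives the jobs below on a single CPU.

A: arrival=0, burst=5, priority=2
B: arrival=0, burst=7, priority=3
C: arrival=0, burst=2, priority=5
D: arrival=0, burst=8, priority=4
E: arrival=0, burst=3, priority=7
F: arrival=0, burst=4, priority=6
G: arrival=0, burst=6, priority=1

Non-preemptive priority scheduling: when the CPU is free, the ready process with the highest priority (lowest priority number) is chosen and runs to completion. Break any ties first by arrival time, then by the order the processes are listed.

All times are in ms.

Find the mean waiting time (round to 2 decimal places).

17.29

Schedule: | G 0-6 | A 6-11 | B 11-18 | D 18-26 | C 26-28 | F 28-32 | E 32-35 |
Completion: A=11  B=18  C=28  D=26  E=35  F=32  G=6
Turnaround (C−A): A=11  B=18  C=28  D=26  E=35  F=32  G=6
Waiting times: A=6, B=11, C=26, D=18, E=32, F=28, G=0
Average waiting = (6+11+26+18+32+28+0) / 7 = 121/7 = 17.29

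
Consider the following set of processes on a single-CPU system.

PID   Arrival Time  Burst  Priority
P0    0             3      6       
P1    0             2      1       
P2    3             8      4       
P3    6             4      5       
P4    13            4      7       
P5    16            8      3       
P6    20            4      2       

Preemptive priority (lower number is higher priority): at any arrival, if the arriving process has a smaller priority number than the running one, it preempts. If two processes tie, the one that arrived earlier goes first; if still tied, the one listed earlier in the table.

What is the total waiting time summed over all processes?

Gantt: | P1 0-2 | P0 2-3 | P2 3-11 | P3 11-15 | P0 15-16 | P5 16-20 | P6 20-24 | P5 24-28 | P0 28-29 | P4 29-33 |
Completion: P0=29  P1=2  P2=11  P3=15  P4=33  P5=28  P6=24
Waiting = turnaround − burst: P0=26, P1=0, P2=0, P3=5, P4=16, P5=4, P6=0
Total waiting = 26 + 0 + 0 + 5 + 16 + 4 + 0 = 51

51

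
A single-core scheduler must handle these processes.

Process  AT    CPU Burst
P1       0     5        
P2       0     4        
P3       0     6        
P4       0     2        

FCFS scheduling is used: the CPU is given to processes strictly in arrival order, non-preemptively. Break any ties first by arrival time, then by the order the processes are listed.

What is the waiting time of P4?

15

Timeline: | P1 0-5 | P2 5-9 | P3 9-15 | P4 15-17 |
Completion: P1=5  P2=9  P3=15  P4=17
Waiting(P4) = turnaround − burst = 17 − 2 = 15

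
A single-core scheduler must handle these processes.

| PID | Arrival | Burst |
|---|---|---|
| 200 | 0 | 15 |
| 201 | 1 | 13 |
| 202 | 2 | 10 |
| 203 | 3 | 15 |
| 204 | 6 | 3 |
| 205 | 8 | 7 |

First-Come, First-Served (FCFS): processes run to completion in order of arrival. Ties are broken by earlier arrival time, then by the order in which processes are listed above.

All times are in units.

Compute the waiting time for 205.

48

Gantt: | 200 0-15 | 201 15-28 | 202 28-38 | 203 38-53 | 204 53-56 | 205 56-63 |
Completion: 200=15  201=28  202=38  203=53  204=56  205=63
Turnaround (C−A): 200=15  201=27  202=36  203=50  204=50  205=55
Waiting(205) = turnaround − burst = 55 − 7 = 48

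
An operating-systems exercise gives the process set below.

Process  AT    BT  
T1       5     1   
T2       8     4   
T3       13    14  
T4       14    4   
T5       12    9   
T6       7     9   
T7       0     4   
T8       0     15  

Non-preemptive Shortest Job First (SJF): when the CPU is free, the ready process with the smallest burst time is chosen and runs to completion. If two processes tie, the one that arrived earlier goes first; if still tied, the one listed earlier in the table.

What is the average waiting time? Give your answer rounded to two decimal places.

14.88

Timeline: | T7 0-4 | T8 4-19 | T1 19-20 | T2 20-24 | T4 24-28 | T6 28-37 | T5 37-46 | T3 46-60 |
Completion: T1=20  T2=24  T3=60  T4=28  T5=46  T6=37  T7=4  T8=19
Waiting times: T1=14, T2=12, T3=33, T4=10, T5=25, T6=21, T7=0, T8=4
Average waiting = (14+12+33+10+25+21+0+4) / 8 = 119/8 = 14.88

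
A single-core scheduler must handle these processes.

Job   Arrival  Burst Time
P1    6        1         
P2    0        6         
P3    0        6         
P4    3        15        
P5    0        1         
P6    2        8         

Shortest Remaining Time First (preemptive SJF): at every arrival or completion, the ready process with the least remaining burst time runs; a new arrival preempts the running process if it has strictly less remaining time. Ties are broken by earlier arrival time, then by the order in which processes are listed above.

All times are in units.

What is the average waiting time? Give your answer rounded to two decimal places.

6.83

Gantt: | P5 0-1 | P2 1-7 | P1 7-8 | P3 8-14 | P6 14-22 | P4 22-37 |
Completion: P1=8  P2=7  P3=14  P4=37  P5=1  P6=22
Turnaround (C−A): P1=2  P2=7  P3=14  P4=34  P5=1  P6=20
Waiting times: P1=1, P2=1, P3=8, P4=19, P5=0, P6=12
Average waiting = (1+1+8+19+0+12) / 6 = 41/6 = 6.83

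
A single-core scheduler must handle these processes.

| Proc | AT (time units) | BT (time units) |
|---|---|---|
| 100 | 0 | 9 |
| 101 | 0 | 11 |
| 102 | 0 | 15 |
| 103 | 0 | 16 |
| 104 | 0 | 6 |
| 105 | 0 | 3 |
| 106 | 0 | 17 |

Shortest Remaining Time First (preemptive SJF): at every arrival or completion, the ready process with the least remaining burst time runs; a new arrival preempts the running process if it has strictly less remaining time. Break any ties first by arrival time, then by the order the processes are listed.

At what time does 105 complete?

Schedule: | 105 0-3 | 104 3-9 | 100 9-18 | 101 18-29 | 102 29-44 | 103 44-60 | 106 60-77 |
Completion: 100=18  101=29  102=44  103=60  104=9  105=3  106=77

3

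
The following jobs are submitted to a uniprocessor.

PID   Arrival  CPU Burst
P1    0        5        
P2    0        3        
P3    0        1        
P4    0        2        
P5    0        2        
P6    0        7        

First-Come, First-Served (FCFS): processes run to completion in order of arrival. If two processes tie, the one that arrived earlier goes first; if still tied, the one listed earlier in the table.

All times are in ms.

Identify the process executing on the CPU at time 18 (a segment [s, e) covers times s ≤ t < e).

Schedule: | P1 0-5 | P2 5-8 | P3 8-9 | P4 9-11 | P5 11-13 | P6 13-20 |
Completion: P1=5  P2=8  P3=9  P4=11  P5=13  P6=20
Turnaround (C−A): P1=5  P2=8  P3=9  P4=11  P5=13  P6=20

P6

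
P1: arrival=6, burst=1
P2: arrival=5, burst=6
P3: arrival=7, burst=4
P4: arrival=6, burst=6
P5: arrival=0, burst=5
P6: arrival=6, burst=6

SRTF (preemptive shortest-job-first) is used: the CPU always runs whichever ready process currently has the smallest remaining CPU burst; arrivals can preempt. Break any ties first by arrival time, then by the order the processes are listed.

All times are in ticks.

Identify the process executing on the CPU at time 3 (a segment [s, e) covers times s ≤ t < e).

P5

Timeline: | P5 0-5 | P2 5-6 | P1 6-7 | P3 7-11 | P2 11-16 | P4 16-22 | P6 22-28 |
Completion: P1=7  P2=16  P3=11  P4=22  P5=5  P6=28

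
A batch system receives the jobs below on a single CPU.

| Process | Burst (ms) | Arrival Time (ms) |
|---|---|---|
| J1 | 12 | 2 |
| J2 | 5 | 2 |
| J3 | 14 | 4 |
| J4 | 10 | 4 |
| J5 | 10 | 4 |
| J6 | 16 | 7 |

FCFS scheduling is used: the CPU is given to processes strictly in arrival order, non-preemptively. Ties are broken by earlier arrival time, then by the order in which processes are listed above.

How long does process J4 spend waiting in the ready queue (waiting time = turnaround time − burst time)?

Gantt: | idle 0-2 | J1 2-14 | J2 14-19 | J3 19-33 | J4 33-43 | J5 43-53 | J6 53-69 |
Completion: J1=14  J2=19  J3=33  J4=43  J5=53  J6=69
Waiting(J4) = turnaround − burst = 39 − 10 = 29

29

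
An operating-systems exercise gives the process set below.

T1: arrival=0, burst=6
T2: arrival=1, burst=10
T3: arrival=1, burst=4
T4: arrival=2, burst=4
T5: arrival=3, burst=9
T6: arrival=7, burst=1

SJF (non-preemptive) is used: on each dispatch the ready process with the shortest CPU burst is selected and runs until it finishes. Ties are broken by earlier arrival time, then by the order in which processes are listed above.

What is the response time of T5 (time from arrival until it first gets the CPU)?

12

Gantt: | T1 0-6 | T3 6-10 | T6 10-11 | T4 11-15 | T5 15-24 | T2 24-34 |
Completion: T1=6  T2=34  T3=10  T4=15  T5=24  T6=11
Response(T5) = first start − arrival = 15 − 3 = 12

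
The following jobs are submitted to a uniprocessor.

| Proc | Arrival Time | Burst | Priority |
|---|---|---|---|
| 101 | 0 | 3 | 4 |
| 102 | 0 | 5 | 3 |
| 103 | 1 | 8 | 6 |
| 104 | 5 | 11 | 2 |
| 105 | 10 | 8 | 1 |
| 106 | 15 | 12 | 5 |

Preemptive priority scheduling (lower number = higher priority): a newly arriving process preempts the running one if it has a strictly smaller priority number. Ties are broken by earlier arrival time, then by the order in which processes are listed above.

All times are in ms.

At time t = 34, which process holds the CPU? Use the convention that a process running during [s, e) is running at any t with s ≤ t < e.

106

Timeline: | 102 0-5 | 104 5-10 | 105 10-18 | 104 18-24 | 101 24-27 | 106 27-39 | 103 39-47 |
Completion: 101=27  102=5  103=47  104=24  105=18  106=39
Turnaround (C−A): 101=27  102=5  103=46  104=19  105=8  106=24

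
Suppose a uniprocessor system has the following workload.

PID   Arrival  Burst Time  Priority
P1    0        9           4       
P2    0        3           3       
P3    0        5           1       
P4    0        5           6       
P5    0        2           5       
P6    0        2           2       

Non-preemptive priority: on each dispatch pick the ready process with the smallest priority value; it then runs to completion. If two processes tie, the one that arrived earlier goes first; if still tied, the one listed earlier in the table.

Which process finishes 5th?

Schedule: | P3 0-5 | P6 5-7 | P2 7-10 | P1 10-19 | P5 19-21 | P4 21-26 |
Completion: P1=19  P2=10  P3=5  P4=26  P5=21  P6=7
Finish order: P3 → P6 → P2 → P1 → P5 → P4

P5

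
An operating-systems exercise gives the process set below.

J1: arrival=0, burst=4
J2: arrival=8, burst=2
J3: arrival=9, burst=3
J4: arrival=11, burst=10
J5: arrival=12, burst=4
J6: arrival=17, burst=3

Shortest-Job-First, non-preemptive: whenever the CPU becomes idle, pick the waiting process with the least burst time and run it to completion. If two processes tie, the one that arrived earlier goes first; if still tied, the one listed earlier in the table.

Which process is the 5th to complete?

J6

Schedule: | J1 0-4 | idle 4-8 | J2 8-10 | J3 10-13 | J5 13-17 | J6 17-20 | J4 20-30 |
Completion: J1=4  J2=10  J3=13  J4=30  J5=17  J6=20
Finish order: J1 → J2 → J3 → J5 → J6 → J4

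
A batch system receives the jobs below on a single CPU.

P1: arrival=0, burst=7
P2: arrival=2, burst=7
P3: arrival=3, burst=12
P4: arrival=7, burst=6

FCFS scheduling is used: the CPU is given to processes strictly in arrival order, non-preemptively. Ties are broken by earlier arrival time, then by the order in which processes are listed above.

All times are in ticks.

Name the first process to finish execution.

P1

Gantt: | P1 0-7 | P2 7-14 | P3 14-26 | P4 26-32 |
Completion: P1=7  P2=14  P3=26  P4=32
Turnaround (C−A): P1=7  P2=12  P3=23  P4=25
Finish order: P1 → P2 → P3 → P4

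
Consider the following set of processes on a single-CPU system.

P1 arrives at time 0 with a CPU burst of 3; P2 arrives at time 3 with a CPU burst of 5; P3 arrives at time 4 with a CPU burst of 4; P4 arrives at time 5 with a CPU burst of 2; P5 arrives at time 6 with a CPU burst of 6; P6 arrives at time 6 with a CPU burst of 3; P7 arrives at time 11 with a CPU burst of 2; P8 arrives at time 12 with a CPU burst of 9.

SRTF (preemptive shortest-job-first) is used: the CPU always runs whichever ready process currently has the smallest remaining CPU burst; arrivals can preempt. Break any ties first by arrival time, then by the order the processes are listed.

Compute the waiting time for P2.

Schedule: | P1 0-3 | P2 3-5 | P4 5-7 | P2 7-10 | P6 10-13 | P7 13-15 | P3 15-19 | P5 19-25 | P8 25-34 |
Completion: P1=3  P2=10  P3=19  P4=7  P5=25  P6=13  P7=15  P8=34
Turnaround (C−A): P1=3  P2=7  P3=15  P4=2  P5=19  P6=7  P7=4  P8=22
Waiting(P2) = turnaround − burst = 7 − 5 = 2

2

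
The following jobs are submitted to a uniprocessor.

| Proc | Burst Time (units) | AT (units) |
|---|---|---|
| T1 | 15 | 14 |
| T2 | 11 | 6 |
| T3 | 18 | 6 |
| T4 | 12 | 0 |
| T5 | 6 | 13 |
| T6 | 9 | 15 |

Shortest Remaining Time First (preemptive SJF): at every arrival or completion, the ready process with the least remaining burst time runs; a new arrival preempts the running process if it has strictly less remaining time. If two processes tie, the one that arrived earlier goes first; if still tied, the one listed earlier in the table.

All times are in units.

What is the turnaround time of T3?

65

Gantt: | T4 0-12 | T2 12-13 | T5 13-19 | T6 19-28 | T2 28-38 | T1 38-53 | T3 53-71 |
Completion: T1=53  T2=38  T3=71  T4=12  T5=19  T6=28
Turnaround (C−A): T1=39  T2=32  T3=65  T4=12  T5=6  T6=13
Turnaround(T3) = completion − arrival = 71 − 6 = 65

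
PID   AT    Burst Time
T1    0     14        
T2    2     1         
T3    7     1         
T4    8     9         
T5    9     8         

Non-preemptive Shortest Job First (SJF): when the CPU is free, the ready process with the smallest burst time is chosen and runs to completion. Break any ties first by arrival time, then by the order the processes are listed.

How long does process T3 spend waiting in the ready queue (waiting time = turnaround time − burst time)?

Gantt: | T1 0-14 | T2 14-15 | T3 15-16 | T5 16-24 | T4 24-33 |
Completion: T1=14  T2=15  T3=16  T4=33  T5=24
Turnaround (C−A): T1=14  T2=13  T3=9  T4=25  T5=15
Waiting(T3) = turnaround − burst = 9 − 1 = 8

8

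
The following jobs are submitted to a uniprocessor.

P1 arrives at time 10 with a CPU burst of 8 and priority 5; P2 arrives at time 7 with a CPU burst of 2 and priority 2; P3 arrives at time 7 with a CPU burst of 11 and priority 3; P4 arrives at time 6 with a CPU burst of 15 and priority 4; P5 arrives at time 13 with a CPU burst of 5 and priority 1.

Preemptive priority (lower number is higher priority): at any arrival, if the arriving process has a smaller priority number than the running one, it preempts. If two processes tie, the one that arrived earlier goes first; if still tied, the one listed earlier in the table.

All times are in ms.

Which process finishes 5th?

Schedule: | idle 0-6 | P4 6-7 | P2 7-9 | P3 9-13 | P5 13-18 | P3 18-25 | P4 25-39 | P1 39-47 |
Completion: P1=47  P2=9  P3=25  P4=39  P5=18
Turnaround (C−A): P1=37  P2=2  P3=18  P4=33  P5=5
Finish order: P2 → P5 → P3 → P4 → P1

P1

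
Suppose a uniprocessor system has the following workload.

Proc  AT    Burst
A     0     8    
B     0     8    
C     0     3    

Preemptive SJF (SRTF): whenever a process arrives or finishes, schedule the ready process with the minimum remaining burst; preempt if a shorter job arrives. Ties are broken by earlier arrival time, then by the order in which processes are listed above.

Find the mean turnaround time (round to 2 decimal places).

11.00

Schedule: | C 0-3 | A 3-11 | B 11-19 |
Completion: A=11  B=19  C=3
Turnaround times: A=11, B=19, C=3
Average turnaround = (11+19+3) / 3 = 33/3 = 11.00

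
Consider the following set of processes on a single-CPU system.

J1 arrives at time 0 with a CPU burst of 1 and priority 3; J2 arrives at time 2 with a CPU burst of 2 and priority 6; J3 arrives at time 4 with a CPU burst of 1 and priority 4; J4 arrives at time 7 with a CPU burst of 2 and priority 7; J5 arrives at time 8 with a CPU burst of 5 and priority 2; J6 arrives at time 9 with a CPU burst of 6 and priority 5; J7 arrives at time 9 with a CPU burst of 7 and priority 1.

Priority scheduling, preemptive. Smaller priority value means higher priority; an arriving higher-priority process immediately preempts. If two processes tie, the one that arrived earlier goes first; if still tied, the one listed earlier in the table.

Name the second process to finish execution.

J2

Schedule: | J1 0-1 | idle 1-2 | J2 2-4 | J3 4-5 | idle 5-7 | J4 7-8 | J5 8-9 | J7 9-16 | J5 16-20 | J6 20-26 | J4 26-27 |
Completion: J1=1  J2=4  J3=5  J4=27  J5=20  J6=26  J7=16
Finish order: J1 → J2 → J3 → J7 → J5 → J6 → J4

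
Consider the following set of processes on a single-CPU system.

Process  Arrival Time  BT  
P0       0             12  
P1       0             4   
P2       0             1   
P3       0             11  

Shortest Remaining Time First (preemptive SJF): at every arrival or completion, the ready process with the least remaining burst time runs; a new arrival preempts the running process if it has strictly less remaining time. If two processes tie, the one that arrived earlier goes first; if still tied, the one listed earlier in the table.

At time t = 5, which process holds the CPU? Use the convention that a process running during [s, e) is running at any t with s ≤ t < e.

P3

Timeline: | P2 0-1 | P1 1-5 | P3 5-16 | P0 16-28 |
Completion: P0=28  P1=5  P2=1  P3=16
Turnaround (C−A): P0=28  P1=5  P2=1  P3=16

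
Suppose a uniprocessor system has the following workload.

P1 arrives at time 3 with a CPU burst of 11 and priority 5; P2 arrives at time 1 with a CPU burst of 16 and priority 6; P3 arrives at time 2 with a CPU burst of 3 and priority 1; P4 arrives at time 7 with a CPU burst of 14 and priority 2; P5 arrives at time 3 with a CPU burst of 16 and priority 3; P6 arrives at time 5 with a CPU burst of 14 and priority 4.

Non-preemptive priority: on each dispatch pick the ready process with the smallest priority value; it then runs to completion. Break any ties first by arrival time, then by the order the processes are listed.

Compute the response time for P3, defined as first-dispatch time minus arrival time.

15

Schedule: | idle 0-1 | P2 1-17 | P3 17-20 | P4 20-34 | P5 34-50 | P6 50-64 | P1 64-75 |
Completion: P1=75  P2=17  P3=20  P4=34  P5=50  P6=64
Turnaround (C−A): P1=72  P2=16  P3=18  P4=27  P5=47  P6=59
Response(P3) = first start − arrival = 17 − 2 = 15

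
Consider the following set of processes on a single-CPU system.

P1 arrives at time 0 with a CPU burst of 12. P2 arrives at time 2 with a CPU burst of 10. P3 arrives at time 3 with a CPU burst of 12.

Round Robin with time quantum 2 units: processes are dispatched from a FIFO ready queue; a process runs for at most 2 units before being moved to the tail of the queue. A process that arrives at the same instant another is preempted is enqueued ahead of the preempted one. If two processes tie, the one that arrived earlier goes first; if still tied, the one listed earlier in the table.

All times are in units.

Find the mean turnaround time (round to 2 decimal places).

Schedule: | P1 0-2 | P2 2-4 | P1 4-6 | P3 6-8 | P2 8-10 | P1 10-12 | P3 12-14 | P2 14-16 | P1 16-18 | P3 18-20 | P2 20-22 | P1 22-24 | P3 24-26 | P2 26-28 | P1 28-30 | P3 30-34 |
Completion: P1=30  P2=28  P3=34
Turnaround (C−A): P1=30  P2=26  P3=31
Turnaround times: P1=30, P2=26, P3=31
Average turnaround = (30+26+31) / 3 = 87/3 = 29.00

29.00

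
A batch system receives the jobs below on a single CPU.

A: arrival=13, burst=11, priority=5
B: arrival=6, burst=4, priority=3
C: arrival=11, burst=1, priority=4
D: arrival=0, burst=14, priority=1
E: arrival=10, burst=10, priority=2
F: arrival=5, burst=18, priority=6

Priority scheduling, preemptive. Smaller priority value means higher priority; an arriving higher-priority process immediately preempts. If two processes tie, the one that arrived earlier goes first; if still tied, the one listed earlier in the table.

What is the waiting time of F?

Gantt: | D 0-14 | E 14-24 | B 24-28 | C 28-29 | A 29-40 | F 40-58 |
Completion: A=40  B=28  C=29  D=14  E=24  F=58
Waiting(F) = turnaround − burst = 53 − 18 = 35

35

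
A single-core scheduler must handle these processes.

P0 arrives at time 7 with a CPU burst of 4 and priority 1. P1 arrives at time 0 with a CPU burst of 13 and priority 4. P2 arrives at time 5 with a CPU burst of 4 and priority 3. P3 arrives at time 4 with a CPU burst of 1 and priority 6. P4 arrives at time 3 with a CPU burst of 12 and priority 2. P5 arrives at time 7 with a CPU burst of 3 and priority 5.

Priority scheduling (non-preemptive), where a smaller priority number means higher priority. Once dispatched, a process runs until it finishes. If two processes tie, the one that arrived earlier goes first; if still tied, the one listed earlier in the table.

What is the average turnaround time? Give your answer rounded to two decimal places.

Timeline: | P1 0-13 | P0 13-17 | P4 17-29 | P2 29-33 | P5 33-36 | P3 36-37 |
Completion: P0=17  P1=13  P2=33  P3=37  P4=29  P5=36
Turnaround (C−A): P0=10  P1=13  P2=28  P3=33  P4=26  P5=29
Turnaround times: P0=10, P1=13, P2=28, P3=33, P4=26, P5=29
Average turnaround = (10+13+28+33+26+29) / 6 = 139/6 = 23.17

23.17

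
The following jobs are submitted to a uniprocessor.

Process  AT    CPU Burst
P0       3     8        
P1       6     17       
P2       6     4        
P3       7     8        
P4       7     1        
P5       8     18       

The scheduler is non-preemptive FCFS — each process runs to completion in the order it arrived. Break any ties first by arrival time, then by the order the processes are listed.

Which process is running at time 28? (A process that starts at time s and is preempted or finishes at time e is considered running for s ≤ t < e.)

P2

Gantt: | idle 0-3 | P0 3-11 | P1 11-28 | P2 28-32 | P3 32-40 | P4 40-41 | P5 41-59 |
Completion: P0=11  P1=28  P2=32  P3=40  P4=41  P5=59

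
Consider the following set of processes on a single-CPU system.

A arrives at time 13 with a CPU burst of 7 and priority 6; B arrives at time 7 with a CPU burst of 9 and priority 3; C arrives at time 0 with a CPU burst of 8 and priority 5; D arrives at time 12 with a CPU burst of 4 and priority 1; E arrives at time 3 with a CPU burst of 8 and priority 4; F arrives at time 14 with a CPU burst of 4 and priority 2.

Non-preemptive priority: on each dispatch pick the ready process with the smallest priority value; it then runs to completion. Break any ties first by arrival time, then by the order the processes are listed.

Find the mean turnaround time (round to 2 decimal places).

15.83

Timeline: | C 0-8 | B 8-17 | D 17-21 | F 21-25 | E 25-33 | A 33-40 |
Completion: A=40  B=17  C=8  D=21  E=33  F=25
Turnaround (C−A): A=27  B=10  C=8  D=9  E=30  F=11
Turnaround times: A=27, B=10, C=8, D=9, E=30, F=11
Average turnaround = (27+10+8+9+30+11) / 6 = 95/6 = 15.83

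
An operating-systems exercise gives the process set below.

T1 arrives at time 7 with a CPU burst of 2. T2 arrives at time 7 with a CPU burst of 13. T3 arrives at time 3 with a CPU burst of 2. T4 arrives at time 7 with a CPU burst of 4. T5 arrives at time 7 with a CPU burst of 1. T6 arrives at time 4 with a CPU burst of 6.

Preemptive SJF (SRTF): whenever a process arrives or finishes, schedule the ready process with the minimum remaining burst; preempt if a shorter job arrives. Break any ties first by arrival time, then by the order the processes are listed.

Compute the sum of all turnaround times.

Gantt: | idle 0-3 | T3 3-5 | T6 5-7 | T5 7-8 | T1 8-10 | T6 10-14 | T4 14-18 | T2 18-31 |
Completion: T1=10  T2=31  T3=5  T4=18  T5=8  T6=14
Turnaround (C−A): T1=3  T2=24  T3=2  T4=11  T5=1  T6=10
Turnaround = completion − arrival: T1=3, T2=24, T3=2, T4=11, T5=1, T6=10
Total turnaround = 3 + 24 + 2 + 11 + 1 + 10 = 51

51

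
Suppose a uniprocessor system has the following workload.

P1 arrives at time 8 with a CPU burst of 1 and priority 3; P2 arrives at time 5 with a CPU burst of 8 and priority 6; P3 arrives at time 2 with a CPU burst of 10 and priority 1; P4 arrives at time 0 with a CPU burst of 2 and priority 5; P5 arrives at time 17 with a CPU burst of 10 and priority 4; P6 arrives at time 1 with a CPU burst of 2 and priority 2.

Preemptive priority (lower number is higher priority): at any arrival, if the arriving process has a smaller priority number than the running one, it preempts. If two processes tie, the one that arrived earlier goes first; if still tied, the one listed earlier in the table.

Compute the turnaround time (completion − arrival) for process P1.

6

Gantt: | P4 0-1 | P6 1-2 | P3 2-12 | P6 12-13 | P1 13-14 | P4 14-15 | P2 15-17 | P5 17-27 | P2 27-33 |
Completion: P1=14  P2=33  P3=12  P4=15  P5=27  P6=13
Turnaround(P1) = completion − arrival = 14 − 8 = 6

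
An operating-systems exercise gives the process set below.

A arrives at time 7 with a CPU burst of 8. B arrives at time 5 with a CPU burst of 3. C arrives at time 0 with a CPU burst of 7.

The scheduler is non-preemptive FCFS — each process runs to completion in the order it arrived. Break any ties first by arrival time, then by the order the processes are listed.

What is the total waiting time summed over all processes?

5

Timeline: | C 0-7 | B 7-10 | A 10-18 |
Completion: A=18  B=10  C=7
Turnaround (C−A): A=11  B=5  C=7
Waiting = turnaround − burst: A=3, B=2, C=0
Total waiting = 3 + 2 + 0 = 5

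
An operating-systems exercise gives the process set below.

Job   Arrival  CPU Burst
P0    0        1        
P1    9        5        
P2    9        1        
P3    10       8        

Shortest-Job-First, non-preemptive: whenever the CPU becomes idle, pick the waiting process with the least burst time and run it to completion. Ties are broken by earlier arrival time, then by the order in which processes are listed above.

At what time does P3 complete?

23

Schedule: | P0 0-1 | idle 1-9 | P2 9-10 | P1 10-15 | P3 15-23 |
Completion: P0=1  P1=15  P2=10  P3=23
Turnaround (C−A): P0=1  P1=6  P2=1  P3=13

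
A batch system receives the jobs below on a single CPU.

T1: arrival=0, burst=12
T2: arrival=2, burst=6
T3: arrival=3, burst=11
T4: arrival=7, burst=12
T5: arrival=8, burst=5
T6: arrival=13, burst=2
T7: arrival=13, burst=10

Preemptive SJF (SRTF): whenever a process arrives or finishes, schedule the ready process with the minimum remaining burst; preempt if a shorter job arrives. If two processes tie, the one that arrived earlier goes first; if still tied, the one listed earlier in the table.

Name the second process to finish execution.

T5

Gantt: | T1 0-2 | T2 2-8 | T5 8-13 | T6 13-15 | T1 15-25 | T7 25-35 | T3 35-46 | T4 46-58 |
Completion: T1=25  T2=8  T3=46  T4=58  T5=13  T6=15  T7=35
Finish order: T2 → T5 → T6 → T1 → T7 → T3 → T4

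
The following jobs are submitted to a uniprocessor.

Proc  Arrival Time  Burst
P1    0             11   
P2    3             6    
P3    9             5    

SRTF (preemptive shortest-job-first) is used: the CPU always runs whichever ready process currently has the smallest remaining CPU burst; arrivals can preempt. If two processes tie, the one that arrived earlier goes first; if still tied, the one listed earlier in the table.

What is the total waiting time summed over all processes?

Gantt: | P1 0-3 | P2 3-9 | P3 9-14 | P1 14-22 |
Completion: P1=22  P2=9  P3=14
Turnaround (C−A): P1=22  P2=6  P3=5
Waiting = turnaround − burst: P1=11, P2=0, P3=0
Total waiting = 11 + 0 + 0 = 11

11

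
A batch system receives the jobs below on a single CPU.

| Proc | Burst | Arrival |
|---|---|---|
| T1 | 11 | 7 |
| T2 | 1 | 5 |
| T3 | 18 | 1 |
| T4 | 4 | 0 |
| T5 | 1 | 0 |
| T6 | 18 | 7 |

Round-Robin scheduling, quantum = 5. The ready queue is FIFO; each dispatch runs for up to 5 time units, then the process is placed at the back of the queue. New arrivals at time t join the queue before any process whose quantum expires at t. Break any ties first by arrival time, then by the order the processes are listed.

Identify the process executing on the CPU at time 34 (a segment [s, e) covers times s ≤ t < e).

Gantt: | T4 0-4 | T5 4-5 | T3 5-10 | T2 10-11 | T1 11-16 | T6 16-21 | T3 21-26 | T1 26-31 | T6 31-36 | T3 36-41 | T1 41-42 | T6 42-47 | T3 47-50 | T6 50-53 |
Completion: T1=42  T2=11  T3=50  T4=4  T5=5  T6=53
Turnaround (C−A): T1=35  T2=6  T3=49  T4=4  T5=5  T6=46

T6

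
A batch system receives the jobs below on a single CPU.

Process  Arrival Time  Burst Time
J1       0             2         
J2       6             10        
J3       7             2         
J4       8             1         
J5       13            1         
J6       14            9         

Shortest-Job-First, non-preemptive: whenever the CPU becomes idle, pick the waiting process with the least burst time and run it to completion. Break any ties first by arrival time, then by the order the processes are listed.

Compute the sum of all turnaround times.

Schedule: | J1 0-2 | idle 2-6 | J2 6-16 | J4 16-17 | J5 17-18 | J3 18-20 | J6 20-29 |
Completion: J1=2  J2=16  J3=20  J4=17  J5=18  J6=29
Turnaround = completion − arrival: J1=2, J2=10, J3=13, J4=9, J5=5, J6=15
Total turnaround = 2 + 10 + 13 + 9 + 5 + 15 = 54

54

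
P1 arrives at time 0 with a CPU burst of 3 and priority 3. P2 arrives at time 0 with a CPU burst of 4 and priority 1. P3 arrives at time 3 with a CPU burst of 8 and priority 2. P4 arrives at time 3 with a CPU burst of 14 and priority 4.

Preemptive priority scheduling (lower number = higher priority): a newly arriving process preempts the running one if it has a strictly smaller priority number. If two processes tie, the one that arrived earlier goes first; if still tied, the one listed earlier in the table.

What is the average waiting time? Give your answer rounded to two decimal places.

6.25

Schedule: | P2 0-4 | P3 4-12 | P1 12-15 | P4 15-29 |
Completion: P1=15  P2=4  P3=12  P4=29
Waiting times: P1=12, P2=0, P3=1, P4=12
Average waiting = (12+0+1+12) / 4 = 25/4 = 6.25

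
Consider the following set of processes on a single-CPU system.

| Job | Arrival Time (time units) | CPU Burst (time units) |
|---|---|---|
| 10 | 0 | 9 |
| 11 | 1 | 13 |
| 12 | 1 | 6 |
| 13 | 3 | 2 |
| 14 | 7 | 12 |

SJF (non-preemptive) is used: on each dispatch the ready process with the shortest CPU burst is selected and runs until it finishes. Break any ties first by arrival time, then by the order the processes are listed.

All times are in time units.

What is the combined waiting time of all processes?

54

Timeline: | 10 0-9 | 13 9-11 | 12 11-17 | 14 17-29 | 11 29-42 |
Completion: 10=9  11=42  12=17  13=11  14=29
Waiting = turnaround − burst: 10=0, 11=28, 12=10, 13=6, 14=10
Total waiting = 0 + 28 + 10 + 6 + 10 = 54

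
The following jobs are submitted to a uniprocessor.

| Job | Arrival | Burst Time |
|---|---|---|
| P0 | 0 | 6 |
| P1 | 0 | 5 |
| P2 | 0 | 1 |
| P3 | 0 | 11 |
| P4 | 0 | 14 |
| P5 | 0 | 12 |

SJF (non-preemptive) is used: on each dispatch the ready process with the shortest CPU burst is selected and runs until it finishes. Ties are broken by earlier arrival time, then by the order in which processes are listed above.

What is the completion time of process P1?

6

Gantt: | P2 0-1 | P1 1-6 | P0 6-12 | P3 12-23 | P5 23-35 | P4 35-49 |
Completion: P0=12  P1=6  P2=1  P3=23  P4=49  P5=35
Turnaround (C−A): P0=12  P1=6  P2=1  P3=23  P4=49  P5=35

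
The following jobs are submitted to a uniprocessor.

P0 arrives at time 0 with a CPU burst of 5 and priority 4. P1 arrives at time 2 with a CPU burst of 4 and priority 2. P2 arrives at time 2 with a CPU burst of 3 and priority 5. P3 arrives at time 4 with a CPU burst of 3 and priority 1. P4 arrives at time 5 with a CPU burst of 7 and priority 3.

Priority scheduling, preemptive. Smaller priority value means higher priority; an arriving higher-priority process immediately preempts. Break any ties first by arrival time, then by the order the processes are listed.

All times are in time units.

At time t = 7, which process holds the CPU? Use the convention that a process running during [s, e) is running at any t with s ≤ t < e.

Gantt: | P0 0-2 | P1 2-4 | P3 4-7 | P1 7-9 | P4 9-16 | P0 16-19 | P2 19-22 |
Completion: P0=19  P1=9  P2=22  P3=7  P4=16

P1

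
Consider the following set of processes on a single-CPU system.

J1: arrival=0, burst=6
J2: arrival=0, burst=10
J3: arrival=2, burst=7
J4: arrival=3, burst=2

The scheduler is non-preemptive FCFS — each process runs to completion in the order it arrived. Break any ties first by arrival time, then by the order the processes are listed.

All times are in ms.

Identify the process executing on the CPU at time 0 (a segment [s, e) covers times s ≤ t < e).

J1

Timeline: | J1 0-6 | J2 6-16 | J3 16-23 | J4 23-25 |
Completion: J1=6  J2=16  J3=23  J4=25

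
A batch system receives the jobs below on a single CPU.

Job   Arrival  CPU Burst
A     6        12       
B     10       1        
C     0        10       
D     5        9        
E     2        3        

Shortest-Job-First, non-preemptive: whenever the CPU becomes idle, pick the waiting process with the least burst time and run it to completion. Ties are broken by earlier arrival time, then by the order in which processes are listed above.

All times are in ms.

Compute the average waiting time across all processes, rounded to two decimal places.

Timeline: | C 0-10 | B 10-11 | E 11-14 | D 14-23 | A 23-35 |
Completion: A=35  B=11  C=10  D=23  E=14
Turnaround (C−A): A=29  B=1  C=10  D=18  E=12
Waiting times: A=17, B=0, C=0, D=9, E=9
Average waiting = (17+0+0+9+9) / 5 = 35/5 = 7.00

7.00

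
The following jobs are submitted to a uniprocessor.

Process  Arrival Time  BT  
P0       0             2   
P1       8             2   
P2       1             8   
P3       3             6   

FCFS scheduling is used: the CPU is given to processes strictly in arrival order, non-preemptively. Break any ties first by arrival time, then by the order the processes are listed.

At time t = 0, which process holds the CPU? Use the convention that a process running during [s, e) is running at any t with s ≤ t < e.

Schedule: | P0 0-2 | P2 2-10 | P3 10-16 | P1 16-18 |
Completion: P0=2  P1=18  P2=10  P3=16
Turnaround (C−A): P0=2  P1=10  P2=9  P3=13

P0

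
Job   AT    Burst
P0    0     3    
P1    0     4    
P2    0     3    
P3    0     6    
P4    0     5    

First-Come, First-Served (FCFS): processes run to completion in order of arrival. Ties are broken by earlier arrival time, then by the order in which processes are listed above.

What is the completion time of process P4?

21

Gantt: | P0 0-3 | P1 3-7 | P2 7-10 | P3 10-16 | P4 16-21 |
Completion: P0=3  P1=7  P2=10  P3=16  P4=21
Turnaround (C−A): P0=3  P1=7  P2=10  P3=16  P4=21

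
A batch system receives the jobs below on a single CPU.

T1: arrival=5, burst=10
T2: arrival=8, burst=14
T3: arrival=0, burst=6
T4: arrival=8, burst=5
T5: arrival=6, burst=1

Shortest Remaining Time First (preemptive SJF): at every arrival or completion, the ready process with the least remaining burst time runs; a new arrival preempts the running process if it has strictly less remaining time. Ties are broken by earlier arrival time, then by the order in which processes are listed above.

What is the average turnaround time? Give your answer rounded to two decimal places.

11.40

Gantt: | T3 0-6 | T5 6-7 | T1 7-8 | T4 8-13 | T1 13-22 | T2 22-36 |
Completion: T1=22  T2=36  T3=6  T4=13  T5=7
Turnaround (C−A): T1=17  T2=28  T3=6  T4=5  T5=1
Turnaround times: T1=17, T2=28, T3=6, T4=5, T5=1
Average turnaround = (17+28+6+5+1) / 5 = 57/5 = 11.40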